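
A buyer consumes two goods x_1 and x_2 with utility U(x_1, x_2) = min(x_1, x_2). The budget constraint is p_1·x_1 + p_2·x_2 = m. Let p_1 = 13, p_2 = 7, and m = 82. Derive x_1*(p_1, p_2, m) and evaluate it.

x_1* = 4.1

Leontief preferences: the optimum is at the kink where x_1/1 = x_2/1, i.e. x_2 = x_1.
Budget: p_1·x_1 + p_2·x_1 = m, so (p_1 + p_2)·x_1 = m.
Demand: x_1*(p_1,p_2,m) = m/(p_1 + p_2), x_2* = m/(p_1 + p_2).
Here 13 + 7 = 20, giving x_1* = 4.1.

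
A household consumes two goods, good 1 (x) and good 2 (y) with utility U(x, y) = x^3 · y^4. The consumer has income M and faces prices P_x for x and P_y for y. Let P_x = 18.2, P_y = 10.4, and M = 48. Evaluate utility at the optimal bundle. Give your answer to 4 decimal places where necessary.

Demand: x*(P_x,P_y,M) = 3/7·M/P_x and y* = 4/7·M/P_y.
At P_x=18.2, P_y=10.4, M=48: x* = 3/7·48/18.2 = 1.1303, y* = 2.6374.
Utility at the optimum: U(1.1303, 2.6374) = 69.8648.

V = 69.8648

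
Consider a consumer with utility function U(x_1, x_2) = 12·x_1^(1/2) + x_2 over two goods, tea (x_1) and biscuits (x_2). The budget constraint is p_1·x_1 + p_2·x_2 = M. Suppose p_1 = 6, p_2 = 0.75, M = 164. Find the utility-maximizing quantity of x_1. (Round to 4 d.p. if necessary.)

MU_x_1 = 6/√x_1, MU_x_2 = 1. Tangency: 6/√x_1 = p_1/p_2.
Solve: √x_1 = 6·p_2/p_1, so x_1*(p_1,p_2) = (6·p_2/p_1)², and x_2* = (M − p_1·x_1*)/p_2.
Plugging in: x_1* = (6·0.75/6)² = 0.5625.

x_1* = 0.5625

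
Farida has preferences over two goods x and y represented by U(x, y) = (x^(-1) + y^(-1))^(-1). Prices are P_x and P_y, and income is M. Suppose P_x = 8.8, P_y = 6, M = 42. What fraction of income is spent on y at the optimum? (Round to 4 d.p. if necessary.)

share on y = 0.4523

MRS = MU_x/MU_y = (y/x)^(2). Set equal to P_x/P_y.
Hence y/x = (P_x/P_y)^(1/(2)), i.e. raised to the 0.5 power.
Substitute y = (y/x)·x into the budget: x* = M/(P_x + P_y·(y/x)).
Numerically y/x = 1.21106, so x* = 42/(8.8 + 6·1.21106) = 2.6142 and y* = 1.21106·2.6142 = 3.1659.
Expenditure on y: 6·3.1659 = 18.9954; share = 0.4523.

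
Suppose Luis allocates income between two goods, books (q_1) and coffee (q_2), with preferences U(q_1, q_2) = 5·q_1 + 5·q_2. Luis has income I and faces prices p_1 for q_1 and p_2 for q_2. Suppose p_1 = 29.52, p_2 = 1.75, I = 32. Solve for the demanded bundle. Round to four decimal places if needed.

q_1* = 0, q_2* = 18.2857

Linear utility — the consumer picks whichever good has higher MU/price: 5/29.52 = 0.1694 vs 5/1.75 = 2.8571.
q_2 gives more utility per dollar, so spend all income on q_2: q_2* = I/p_2, q_1* = 0.
Numerically: q_1* = 0, q_2* = 18.2857.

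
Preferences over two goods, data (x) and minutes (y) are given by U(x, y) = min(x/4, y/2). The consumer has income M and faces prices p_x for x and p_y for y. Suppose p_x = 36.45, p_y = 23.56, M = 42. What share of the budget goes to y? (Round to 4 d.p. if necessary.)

Leontief preferences: the optimum is at the kink where x/4 = y/2, i.e. y = (1/2)·x.
Budget: p_x·x + p_y·(1/2)·x = M, so (4·p_x + 2·p_y)·x = 4·M.
Demand: x*(p_x,p_y,M) = 4·M/(4·p_x + 2·p_y), y* = 2·M/(4·p_x + 2·p_y).
Here 4·36.45 + 2·23.56 = 192.92, giving x* = 0.8708 and y* = 0.4354.
Expenditure on y: 23.56·0.4354 = 10.2583; share = 0.2442.

share on y = 0.2442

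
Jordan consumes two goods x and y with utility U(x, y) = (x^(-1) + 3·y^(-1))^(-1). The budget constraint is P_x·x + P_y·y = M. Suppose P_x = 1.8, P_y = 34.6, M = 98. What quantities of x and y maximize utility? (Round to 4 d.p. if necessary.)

Substitute y = (y/x)·x into the budget: x* = M/(P_x + P_y·(y/x)).
Numerically y/x = 0.395056, so x* = 98/(1.8 + 34.6·0.395056) = 6.3353 and y* = 0.395056·6.3353 = 2.5028.

x* = 6.3353, y* = 2.5028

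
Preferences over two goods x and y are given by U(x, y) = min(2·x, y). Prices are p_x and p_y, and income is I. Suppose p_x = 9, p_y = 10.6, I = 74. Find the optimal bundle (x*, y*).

x* = 2.4503, y* = 4.9007

With perfect complements, no substitution: consume in ratio x:y = 1:2.
Budget: p_x·x + p_y·2·x = I, so (p_x + 2·p_y)·x = I.
Demand: x*(p_x,p_y,I) = I/(p_x + 2·p_y), y* = 2·I/(p_x + 2·p_y).
Here 9 + 2·10.6 = 30.2, giving x* = 2.4503 and y* = 4.9007.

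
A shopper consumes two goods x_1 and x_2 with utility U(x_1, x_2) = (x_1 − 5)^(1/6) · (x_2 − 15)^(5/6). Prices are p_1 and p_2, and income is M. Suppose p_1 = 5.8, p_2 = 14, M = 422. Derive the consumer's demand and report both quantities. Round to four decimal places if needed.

MRS = (1/5)·(x_2−15)/(x_1−5). Tangency with p_1/p_2 gives x_2−15 = 5·(p_1/p_2)·(x_1−5).
Substituting into the budget: x_1* = 5 + 1/6·(M − 5·p_1 − 15·p_2)/p_1, and x_2* = 15 + 5/6·(…)/p_2.
Discretionary income = 422 − 5·5.8 − 15·14 = 183; x_1* = 5 + 1/6·183/5.8 = 10.2586; x_2* = 15 + 5/6·183/14 = 25.8929.

x_1* = 10.2586, x_2* = 25.8929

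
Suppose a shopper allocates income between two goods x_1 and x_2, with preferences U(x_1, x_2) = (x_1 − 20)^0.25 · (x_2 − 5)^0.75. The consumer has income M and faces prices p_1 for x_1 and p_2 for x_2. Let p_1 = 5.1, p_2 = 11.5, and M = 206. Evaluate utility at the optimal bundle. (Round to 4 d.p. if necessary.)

V = 2.8237

Let x_1' = x_1−20, x_2' = x_2−5. MRS = (1/3)·x_2'/x_1' = p_1/p_2.
After buying the subsistence bundle (20, 5), a share 0.25 of the remaining income goes to x_1: x_1* = 20 + 0.25·(M − 20p_1 − 5p_2)/p_1.
Discretionary income = 206 − 20·5.1 − 5·11.5 = 46.5; x_1* = 20 + 0.25·46.5/5.1 = 22.2794; x_2* = 5 + 0.75·46.5/11.5 = 8.0326.
Utility at the optimum: U(22.2794, 8.0326) = 2.8237.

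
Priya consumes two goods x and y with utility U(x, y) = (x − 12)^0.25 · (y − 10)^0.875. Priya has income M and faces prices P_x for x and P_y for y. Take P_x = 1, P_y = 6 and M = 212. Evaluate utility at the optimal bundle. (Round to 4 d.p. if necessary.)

V = 29.8337

This is Cobb-Douglas in (x−12, y−10): tangency gives 0.25·P_y·(y−10) = 0.875·P_x·(x−12).
After buying the subsistence bundle (12, 10), a share 2/9 of the remaining income goes to x: x* = 12 + 2/9·(M − 12P_x − 10P_y)/P_x.
Discretionary income = 212 − 12·1 − 10·6 = 140; x* = 12 + 2/9·140/1 = 43.1111; y* = 10 + 7/9·140/6 = 28.1481.
Utility at the optimum: U(43.1111, 28.1481) = 29.8337.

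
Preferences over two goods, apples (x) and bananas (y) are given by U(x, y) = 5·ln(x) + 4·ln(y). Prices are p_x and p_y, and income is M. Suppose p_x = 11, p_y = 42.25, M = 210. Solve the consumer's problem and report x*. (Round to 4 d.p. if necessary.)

Tangency: MRS = (5/4)·y/x = p_x/p_y.
Rearranging, p_y·y = (4/5)·p_x·x. Substituting into the budget gives p_x·x·(1 + (4/5)) = M.
Demand: x*(p_x,p_y,M) = 5/9·M/p_x and y* = 4/9·M/p_y.
At p_x=11, p_y=42.25, M=210: x* = 5/9·210/11 = 10.6061.

x* = 10.6061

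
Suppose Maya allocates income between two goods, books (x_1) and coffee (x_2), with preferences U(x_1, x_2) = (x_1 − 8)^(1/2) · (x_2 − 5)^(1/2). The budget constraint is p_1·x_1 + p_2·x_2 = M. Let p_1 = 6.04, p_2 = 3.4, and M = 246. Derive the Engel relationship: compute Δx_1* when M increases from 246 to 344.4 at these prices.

Δx_1* = 8.1457

After buying the subsistence bundle (8, 5), a share 0.5 of the remaining income goes to x_1: x_1* = 8 + 0.5·(M − 8p_1 − 5p_2)/p_1.
Discretionary income = 246 − 8·6.04 − 5·3.4 = 180.68; x_1* = 8 + 0.5·180.68/6.04 = 22.957.
At M' = 344.4: x_1* = 31.1026. Change: 31.1026 − 22.957 = 8.1457.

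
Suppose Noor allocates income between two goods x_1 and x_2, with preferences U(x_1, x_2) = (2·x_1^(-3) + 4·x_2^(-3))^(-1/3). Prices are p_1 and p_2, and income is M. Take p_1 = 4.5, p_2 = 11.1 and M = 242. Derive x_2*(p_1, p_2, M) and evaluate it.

MRS = MU_x_1/MU_x_2 = (1/2)·(x_2/x_1)^(4). Set equal to p_1/p_2.
Solve for the ratio: x_2/x_1 = [2·p_1/p_2]^(0.25).
Substitute x_2 = (x_2/x_1)·x_1 into the budget: x_1* = M/(p_1 + p_2·(x_2/x_1)).
Numerically x_2/x_1 = 0.948921, so x_1* = 242/(4.5 + 11.1·0.948921) = 16.0979 and x_2* = 0.948921·16.0979 = 15.2756.

x_2* = 15.2756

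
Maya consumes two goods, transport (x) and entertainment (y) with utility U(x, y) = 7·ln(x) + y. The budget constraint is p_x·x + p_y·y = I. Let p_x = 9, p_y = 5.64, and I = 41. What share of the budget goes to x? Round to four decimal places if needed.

Set MRS = p_x/p_y: (7/x)/1 = p_x/p_y.
So x*(p_x,p_y) = 7·p_y/p_x, independent of income; and y* = (I − 7·p_y)/p_y.
At the given prices: x* = 7·5.64/9 = 4.3867, and y* = 0.2695.
Expenditure on x: 9·4.3867 = 39.48; share = 0.9629.

share on x = 0.9629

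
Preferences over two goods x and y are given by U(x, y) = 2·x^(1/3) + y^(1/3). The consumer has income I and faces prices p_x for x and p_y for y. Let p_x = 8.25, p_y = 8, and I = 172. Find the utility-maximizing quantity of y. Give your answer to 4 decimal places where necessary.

With the ratio pinned down, the budget gives x* = I/(p_x + p_y·(y/x)) and y* = (y/x)·x*.
Numerically y/x = 0.370255, so x* = 172/(8.25 + 8·0.370255) = 15.3407 and y* = 0.370255·15.3407 = 5.68.

y* = 5.68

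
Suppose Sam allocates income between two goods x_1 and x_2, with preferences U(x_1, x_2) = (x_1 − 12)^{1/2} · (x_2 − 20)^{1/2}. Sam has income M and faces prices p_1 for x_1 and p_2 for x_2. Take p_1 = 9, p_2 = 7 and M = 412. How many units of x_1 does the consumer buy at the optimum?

x_1* = 21.1111

MRS = (x_2−20)/(x_1−12). Tangency with p_1/p_2 gives x_2−20 = (p_1/p_2)·(x_1−12).
After buying the subsistence bundle (12, 20), a share 0.5 of the remaining income goes to x_1: x_1* = 12 + 0.5·(M − 12p_1 − 20p_2)/p_1.
Discretionary income = 412 − 12·9 − 20·7 = 164; x_1* = 12 + 0.5·164/9 = 21.1111.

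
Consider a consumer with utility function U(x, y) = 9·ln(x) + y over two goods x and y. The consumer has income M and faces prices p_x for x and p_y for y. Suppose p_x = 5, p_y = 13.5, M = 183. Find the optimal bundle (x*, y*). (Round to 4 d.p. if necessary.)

x* = 24.3, y* = 4.5556

Set MRS = p_x/p_y: (9/x)/1 = p_x/p_y.
So x*(p_x,p_y) = 9·p_y/p_x, independent of income; and y* = (M − 9·p_y)/p_y.
At the given prices: x* = 9·13.5/5 = 24.3, and y* = 4.5556.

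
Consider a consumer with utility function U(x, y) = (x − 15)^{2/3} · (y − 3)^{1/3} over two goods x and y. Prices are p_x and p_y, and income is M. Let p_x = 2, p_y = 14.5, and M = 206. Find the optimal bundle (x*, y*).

MRS = 2·(y−3)/(x−15). Tangency with p_x/p_y gives y−3 = (1/2)·(p_x/p_y)·(x−15).
Substituting into the budget: x* = 15 + 2/3·(M − 15·p_x − 3·p_y)/p_x, and y* = 3 + 1/3·(…)/p_y.
Discretionary income = 206 − 15·2 − 3·14.5 = 132.5; x* = 15 + 2/3·132.5/2 = 59.1667; y* = 3 + 1/3·132.5/14.5 = 6.046.

x* = 59.1667, y* = 6.046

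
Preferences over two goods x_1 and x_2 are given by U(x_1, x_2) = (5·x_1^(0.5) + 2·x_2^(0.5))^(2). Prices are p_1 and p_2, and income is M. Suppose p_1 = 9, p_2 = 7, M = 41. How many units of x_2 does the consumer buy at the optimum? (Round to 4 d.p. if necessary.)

x_2* = 0.9993

Numerically x_2/x_1 = 0.26449, so x_1* = 41/(9 + 7·0.26449) = 3.7783 and x_2* = 0.26449·3.7783 = 0.9993.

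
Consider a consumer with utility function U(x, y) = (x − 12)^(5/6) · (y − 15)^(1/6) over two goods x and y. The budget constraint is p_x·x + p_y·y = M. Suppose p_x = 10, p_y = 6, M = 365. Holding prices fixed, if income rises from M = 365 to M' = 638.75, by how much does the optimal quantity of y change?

Δy* = 7.6042

Let x' = x−12, y' = y−15. MRS = 5·y'/x' = p_x/p_y.
After buying the subsistence bundle (12, 15), a share 5/6 of the remaining income goes to x: x* = 12 + 5/6·(M − 12p_x − 15p_y)/p_x.
Discretionary income = 365 − 12·10 − 15·6 = 155; y* = 15 + 1/6·155/6 = 19.3056.
At M' = 638.75: y* = 26.9097. Change: 26.9097 − 19.3056 = 7.6042.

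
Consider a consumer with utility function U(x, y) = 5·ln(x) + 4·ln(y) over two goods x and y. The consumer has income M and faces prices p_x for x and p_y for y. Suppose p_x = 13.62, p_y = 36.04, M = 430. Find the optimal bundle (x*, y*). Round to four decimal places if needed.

MU_x/MU_y = (5·y)/(4·x); tangency sets this equal to p_x/p_y.
Rearranging, p_y·y = (4/5)·p_x·x. Substituting into the budget gives p_x·x·(1 + (4/5)) = M.
Demand: x*(p_x,p_y,M) = 5/9·M/p_x and y* = 4/9·M/p_y.
At p_x=13.62, p_y=36.04, M=430: x* = 5/9·430/13.62 = 17.5396, y* = 5.3028.

x* = 17.5396, y* = 5.3028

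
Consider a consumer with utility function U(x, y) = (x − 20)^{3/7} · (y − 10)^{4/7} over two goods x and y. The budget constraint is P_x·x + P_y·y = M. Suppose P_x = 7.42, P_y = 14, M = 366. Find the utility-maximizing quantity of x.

x* = 24.4821

MRS = (3/4)·(y−10)/(x−20). Tangency with P_x/P_y gives y−10 = (4/3)·(P_x/P_y)·(x−20).
Substituting into the budget: x* = 20 + 3/7·(M − 20·P_x − 10·P_y)/P_x, and y* = 10 + 4/7·(…)/P_y.
Discretionary income = 366 − 20·7.42 − 10·14 = 77.6; x* = 20 + 3/7·77.6/7.42 = 24.4821.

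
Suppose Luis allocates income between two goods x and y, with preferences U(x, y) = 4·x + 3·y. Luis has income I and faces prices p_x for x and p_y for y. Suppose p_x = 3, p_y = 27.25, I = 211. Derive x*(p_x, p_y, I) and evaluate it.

x* = 70.3333

Perfect substitutes: compare marginal utility per dollar. 4/p_x vs 3/p_y → 1.3333 vs 0.1101.
x gives more utility per dollar, so spend all income on x: x* = I/p_x, y* = 0.
Numerically: x* = 70.3333, y* = 0.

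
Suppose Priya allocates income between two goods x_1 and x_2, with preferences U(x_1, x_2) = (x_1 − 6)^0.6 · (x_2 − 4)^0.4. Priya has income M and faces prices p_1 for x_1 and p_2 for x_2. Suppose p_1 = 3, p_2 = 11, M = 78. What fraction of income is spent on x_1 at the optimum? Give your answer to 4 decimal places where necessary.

share on x_1 = 0.3538

MRS = (3/2)·(x_2−4)/(x_1−6). Tangency with p_1/p_2 gives x_2−4 = (2/3)·(p_1/p_2)·(x_1−6).
Substituting into the budget: x_1* = 6 + 0.6·(M − 6·p_1 − 4·p_2)/p_1, and x_2* = 4 + 0.4·(…)/p_2.
Discretionary income = 78 − 6·3 − 4·11 = 16; x_1* = 6 + 0.6·16/3 = 9.2; x_2* = 4 + 0.4·16/11 = 4.5818.
Expenditure on x_1: 3·9.2 = 27.6; share = 0.3538.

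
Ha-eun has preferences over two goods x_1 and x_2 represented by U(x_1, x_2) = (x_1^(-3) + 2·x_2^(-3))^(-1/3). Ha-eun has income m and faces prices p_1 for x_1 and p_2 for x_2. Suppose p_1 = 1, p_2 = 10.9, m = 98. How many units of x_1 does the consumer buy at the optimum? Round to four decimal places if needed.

From the CES first-order condition, (1/2)·(x_2/x_1)^(4) = p_1/p_2.
Solve for the ratio: x_2/x_1 = [2·p_1/p_2]^(0.25).
With the ratio pinned down, the budget gives x_1* = m/(p_1 + p_2·(x_2/x_1)) and x_2* = (x_2/x_1)·x_1*.
Numerically x_2/x_1 = 0.654487, so x_1* = 98/(1 + 10.9·0.654487) = 12.0483.

x_1* = 12.0483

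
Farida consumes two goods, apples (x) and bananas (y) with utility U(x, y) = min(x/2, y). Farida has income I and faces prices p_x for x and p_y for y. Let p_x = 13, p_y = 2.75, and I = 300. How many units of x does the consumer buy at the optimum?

With perfect complements, no substitution: consume in ratio x:y = 2:1.
Budget: p_x·x + p_y·(1/2)·x = I, so (2·p_x + p_y)·x = 2·I.
Demand: x*(p_x,p_y,I) = 2·I/(2·p_x + p_y), y* = I/(2·p_x + p_y).
Here 2·13 + 2.75 = 28.75, giving x* = 20.8696.

x* = 20.8696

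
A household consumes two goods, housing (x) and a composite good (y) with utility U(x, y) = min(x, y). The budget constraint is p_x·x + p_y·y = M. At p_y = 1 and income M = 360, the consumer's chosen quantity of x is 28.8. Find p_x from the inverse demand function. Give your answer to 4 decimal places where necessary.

p_x = 11.5

With perfect complements, no substitution: consume in ratio x:y = 1:1.
Budget: p_x·x + p_y·x = M, so (p_x + p_y)·x = M.
Demand: x*(p_x,p_y,M) = M/(p_x + p_y), y* = M/(p_x + p_y).
Set x* = 28.8 in the demand function and solve for p_x: p_x = 11.5.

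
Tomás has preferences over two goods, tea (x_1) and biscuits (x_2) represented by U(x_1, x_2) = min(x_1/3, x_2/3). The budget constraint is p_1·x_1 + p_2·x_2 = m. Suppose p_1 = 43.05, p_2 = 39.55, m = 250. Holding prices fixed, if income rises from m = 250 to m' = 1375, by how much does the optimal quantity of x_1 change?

Δx_1* = 13.6199

Leontief preferences: the optimum is at the kink where x_1/3 = x_2/3, i.e. x_2 = x_1.
Budget: p_1·x_1 + p_2·x_1 = m, so (3·p_1 + 3·p_2)·x_1 = 3·m.
Demand: x_1*(p_1,p_2,m) = 3·m/(3·p_1 + 3·p_2), x_2* = 3·m/(3·p_1 + 3·p_2).
Here 3·43.05 + 3·39.55 = 247.8, giving x_1* = 3.0266.
At m' = 1375: x_1* = 16.6465. Change: 16.6465 − 3.0266 = 13.6199.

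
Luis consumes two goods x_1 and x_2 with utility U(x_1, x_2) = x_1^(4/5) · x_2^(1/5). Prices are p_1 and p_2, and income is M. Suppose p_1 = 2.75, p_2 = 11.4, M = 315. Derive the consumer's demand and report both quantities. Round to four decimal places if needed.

x_1* = 91.6364, x_2* = 5.5263

The MRS is 4·x_2/x_1. Set MRS = p_1/p_2.
So 0.8·p_2·x_2 = 0.2·p_1·x_1; combined with the budget, a share 0.8 of income goes to x_1.
Demand: x_1*(p_1,p_2,M) = 0.8·M/p_1 and x_2* = 0.2·M/p_2.
At p_1=2.75, p_2=11.4, M=315: x_1* = 0.8·315/2.75 = 91.6364, x_2* = 5.5263.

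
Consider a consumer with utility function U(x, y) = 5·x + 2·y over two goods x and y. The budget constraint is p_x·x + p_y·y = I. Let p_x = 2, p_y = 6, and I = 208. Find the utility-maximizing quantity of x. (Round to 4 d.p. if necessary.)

x* = 104

Linear utility — the consumer picks whichever good has higher MU/price: 5/2 = 2.5 vs 2/6 = 0.3333.
x gives more utility per dollar, so spend all income on x: x* = I/p_x, y* = 0.
Numerically: x* = 104, y* = 0.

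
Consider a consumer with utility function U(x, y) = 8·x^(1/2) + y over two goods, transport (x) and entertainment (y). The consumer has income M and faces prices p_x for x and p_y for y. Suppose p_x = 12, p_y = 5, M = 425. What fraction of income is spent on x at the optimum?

MU_x = 4/√x, MU_y = 1. Tangency: 4/√x = p_x/p_y.
Solve: √x = 4·p_y/p_x, so x*(p_x,p_y) = (4·p_y/p_x)², and y* = (M − p_x·x*)/p_y.
Plugging in: x* = (4·5/12)² = 2.7778, y* = 78.3333.
Expenditure on x: 12·2.7778 = 33.3333; share = 0.0784.

share on x = 0.0784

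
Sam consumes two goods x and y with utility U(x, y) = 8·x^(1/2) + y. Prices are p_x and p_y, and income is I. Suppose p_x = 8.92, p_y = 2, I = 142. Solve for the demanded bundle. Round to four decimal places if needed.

MU_x = 4/√x, MU_y = 1. Tangency: 4/√x = p_x/p_y.
Thus x* = (4·p_y/p_x)² — independent of I — with the rest of income spent on y.
Plugging in: x* = (4·2/8.92)² = 0.8044, y* = 67.4126.

x* = 0.8044, y* = 67.4126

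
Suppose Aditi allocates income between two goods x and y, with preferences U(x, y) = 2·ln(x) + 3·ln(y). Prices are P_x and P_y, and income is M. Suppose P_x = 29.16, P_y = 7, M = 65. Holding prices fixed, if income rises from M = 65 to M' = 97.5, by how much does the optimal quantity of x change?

Δx* = 0.4458

MU_x/MU_y = (2·y)/(3·x); tangency sets this equal to P_x/P_y.
So 2·P_y·y = 3·P_x·x; combined with the budget, a share 0.4 of income goes to x.
Demand: x*(P_x,P_y,M) = 0.4·M/P_x and y* = 0.6·M/P_y.
At P_x=29.16, P_y=7, M=65: x* = 0.4·65/29.16 = 0.8916.
At M' = 97.5: x* = 1.3374. Change: 1.3374 − 0.8916 = 0.4458.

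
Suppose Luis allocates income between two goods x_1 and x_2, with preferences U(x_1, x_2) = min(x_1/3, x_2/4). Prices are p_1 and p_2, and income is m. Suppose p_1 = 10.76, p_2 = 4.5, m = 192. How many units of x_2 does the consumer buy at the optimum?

x_2* = 15.2745

Demand: x_1*(p_1,p_2,m) = 3·m/(3·p_1 + 4·p_2), x_2* = 4·m/(3·p_1 + 4·p_2).
Here 3·10.76 + 4·4.5 = 50.28, giving x_2* = 15.2745.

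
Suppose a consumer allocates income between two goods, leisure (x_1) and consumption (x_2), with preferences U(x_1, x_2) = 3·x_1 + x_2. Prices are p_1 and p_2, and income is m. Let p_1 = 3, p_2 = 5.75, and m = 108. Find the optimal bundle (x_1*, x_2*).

Perfect substitutes: compare marginal utility per dollar. 3/p_1 vs 1/p_2 → 1 vs 0.1739.
x_1 gives more utility per dollar, so spend all income on x_1: x_1* = m/p_1, x_2* = 0.
Numerically: x_1* = 36, x_2* = 0.

x_1* = 36, x_2* = 0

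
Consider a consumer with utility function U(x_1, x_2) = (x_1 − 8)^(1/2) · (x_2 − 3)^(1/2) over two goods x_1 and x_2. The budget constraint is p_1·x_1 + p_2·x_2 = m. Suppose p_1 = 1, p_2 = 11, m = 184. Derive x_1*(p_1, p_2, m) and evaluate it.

x_1* = 79.5

MRS = (x_2−3)/(x_1−8). Tangency with p_1/p_2 gives x_2−3 = (p_1/p_2)·(x_1−8).
After buying the subsistence bundle (8, 3), a share 0.5 of the remaining income goes to x_1: x_1* = 8 + 0.5·(m − 8p_1 − 3p_2)/p_1.
Discretionary income = 184 − 8·1 − 3·11 = 143; x_1* = 8 + 0.5·143/1 = 79.5.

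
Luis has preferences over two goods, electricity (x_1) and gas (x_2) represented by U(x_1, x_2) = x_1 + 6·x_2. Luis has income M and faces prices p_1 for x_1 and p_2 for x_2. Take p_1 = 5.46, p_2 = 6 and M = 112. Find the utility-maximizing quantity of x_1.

Perfect substitutes: compare marginal utility per dollar. 1/p_1 vs 6/p_2 → 0.1832 vs 1.
x_2 gives more utility per dollar, so spend all income on x_2: x_2* = M/p_2, x_1* = 0.
Numerically: x_1* = 0, x_2* = 18.6667.

x_1* = 0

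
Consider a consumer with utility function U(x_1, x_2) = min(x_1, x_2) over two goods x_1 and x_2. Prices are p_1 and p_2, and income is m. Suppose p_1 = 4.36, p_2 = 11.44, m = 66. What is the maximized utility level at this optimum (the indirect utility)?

V = 4.1772

Leontief preferences: the optimum is at the kink where x_1/1 = x_2/1, i.e. x_2 = x_1.
Budget: p_1·x_1 + p_2·x_1 = m, so (p_1 + p_2)·x_1 = m.
Demand: x_1*(p_1,p_2,m) = m/(p_1 + p_2), x_2* = m/(p_1 + p_2).
Here 4.36 + 11.44 = 15.8, giving x_1* = 4.1772 and x_2* = 4.1772.
Utility at the optimum: U(4.1772, 4.1772) = 4.1772.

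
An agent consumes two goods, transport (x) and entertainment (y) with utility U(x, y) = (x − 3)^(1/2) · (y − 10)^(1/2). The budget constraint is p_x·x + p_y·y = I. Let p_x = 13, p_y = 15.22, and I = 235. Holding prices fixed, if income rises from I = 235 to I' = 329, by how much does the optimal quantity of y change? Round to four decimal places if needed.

Δy* = 3.088

MRS = (y−10)/(x−3). Tangency with p_x/p_y gives y−10 = (p_x/p_y)·(x−3).
After buying the subsistence bundle (3, 10), a share 0.5 of the remaining income goes to x: x* = 3 + 0.5·(I − 3p_x − 10p_y)/p_x.
Discretionary income = 235 − 3·13 − 10·15.22 = 43.8; y* = 10 + 0.5·43.8/15.22 = 11.4389.
At I' = 329: y* = 14.5269. Change: 14.5269 − 11.4389 = 3.088.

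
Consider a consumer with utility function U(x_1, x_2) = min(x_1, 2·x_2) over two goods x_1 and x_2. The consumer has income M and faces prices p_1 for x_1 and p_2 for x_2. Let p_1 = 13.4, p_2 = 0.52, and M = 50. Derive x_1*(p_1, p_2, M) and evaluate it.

With perfect complements, no substitution: consume in ratio x_1:x_2 = 2:1.
Budget: p_1·x_1 + p_2·(1/2)·x_1 = M, so (2·p_1 + p_2)·x_1 = 2·M.
Demand: x_1*(p_1,p_2,M) = 2·M/(2·p_1 + p_2), x_2* = M/(2·p_1 + p_2).
Here 2·13.4 + 0.52 = 27.32, giving x_1* = 3.6603.

x_1* = 3.6603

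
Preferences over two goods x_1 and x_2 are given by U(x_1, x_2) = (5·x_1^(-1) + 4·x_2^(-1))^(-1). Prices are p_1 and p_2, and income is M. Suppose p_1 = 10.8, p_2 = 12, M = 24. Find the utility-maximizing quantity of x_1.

x_1* = 1.1438

Numerically x_2/x_1 = 0.848528, so x_1* = 24/(10.8 + 12·0.848528) = 1.1438.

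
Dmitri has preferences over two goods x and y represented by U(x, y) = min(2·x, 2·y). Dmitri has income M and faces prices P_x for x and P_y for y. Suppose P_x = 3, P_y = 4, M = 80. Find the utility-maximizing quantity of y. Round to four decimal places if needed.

y* = 11.4286

Demand: x*(P_x,P_y,M) = 2·M/(2·P_x + 2·P_y), y* = 2·M/(2·P_x + 2·P_y).
Here 2·3 + 2·4 = 14, giving y* = 11.4286.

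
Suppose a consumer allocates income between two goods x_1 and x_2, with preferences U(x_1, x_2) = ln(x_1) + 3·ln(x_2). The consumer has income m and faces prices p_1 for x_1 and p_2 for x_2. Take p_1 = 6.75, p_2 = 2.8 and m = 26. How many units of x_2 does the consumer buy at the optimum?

MU_x_1/MU_x_2 = (x_2)/(3·x_1); tangency sets this equal to p_1/p_2.
So p_2·x_2 = 3·p_1·x_1; combined with the budget, a share 0.25 of income goes to x_1.
Demand: x_1*(p_1,p_2,m) = 0.25·m/p_1 and x_2* = 0.75·m/p_2.
At p_1=6.75, p_2=2.8, m=26: x_2* = 0.75·26/2.8 = 6.9643.

x_2* = 6.9643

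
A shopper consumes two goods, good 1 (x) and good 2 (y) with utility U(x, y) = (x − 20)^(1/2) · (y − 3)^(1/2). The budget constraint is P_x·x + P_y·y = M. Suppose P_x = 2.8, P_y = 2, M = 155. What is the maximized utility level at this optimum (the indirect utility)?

V = 19.6498

This is Cobb-Douglas in (x−20, y−3): tangency gives 0.5·P_y·(y−3) = 0.5·P_x·(x−20).
After buying the subsistence bundle (20, 3), a share 0.5 of the remaining income goes to x: x* = 20 + 0.5·(M − 20P_x − 3P_y)/P_x.
Discretionary income = 155 − 20·2.8 − 3·2 = 93; x* = 20 + 0.5·93/2.8 = 36.6071; y* = 3 + 0.5·93/2 = 26.25.
Utility at the optimum: U(36.6071, 26.25) = 19.6498.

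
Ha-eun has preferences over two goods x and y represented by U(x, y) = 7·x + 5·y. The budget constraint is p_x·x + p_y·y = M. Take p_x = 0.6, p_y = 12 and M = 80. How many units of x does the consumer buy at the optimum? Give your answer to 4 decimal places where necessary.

x* = 133.3333

Perfect substitutes: compare marginal utility per dollar. 7/p_x vs 5/p_y → 11.6667 vs 0.4167.
x gives more utility per dollar, so spend all income on x: x* = M/p_x, y* = 0.
Numerically: x* = 133.3333, y* = 0.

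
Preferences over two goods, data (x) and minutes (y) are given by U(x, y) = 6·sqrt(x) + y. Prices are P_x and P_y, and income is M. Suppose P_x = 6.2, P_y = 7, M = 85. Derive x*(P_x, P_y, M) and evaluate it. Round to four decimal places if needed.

MU_x = 3/√x, MU_y = 1. Tangency: 3/√x = P_x/P_y.
Thus x* = (3·P_y/P_x)² — independent of M — with the rest of income spent on y.
Plugging in: x* = (3·7/6.2)² = 11.4724.

x* = 11.4724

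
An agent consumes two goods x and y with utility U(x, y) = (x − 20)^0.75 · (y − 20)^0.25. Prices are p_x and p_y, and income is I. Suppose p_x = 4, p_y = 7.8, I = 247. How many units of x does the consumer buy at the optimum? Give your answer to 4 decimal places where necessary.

x* = 22.0625

Let x' = x−20, y' = y−20. MRS = 3·y'/x' = p_x/p_y.
After buying the subsistence bundle (20, 20), a share 0.75 of the remaining income goes to x: x* = 20 + 0.75·(I − 20p_x − 20p_y)/p_x.
Discretionary income = 247 − 20·4 − 20·7.8 = 11; x* = 20 + 0.75·11/4 = 22.0625.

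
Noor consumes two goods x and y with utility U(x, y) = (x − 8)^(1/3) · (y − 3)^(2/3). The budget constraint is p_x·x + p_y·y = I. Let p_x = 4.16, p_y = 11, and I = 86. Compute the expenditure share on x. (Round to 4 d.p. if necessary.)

share on x = 0.4634

This is Cobb-Douglas in (x−8, y−3): tangency gives 1/3·p_y·(y−3) = 2/3·p_x·(x−8).
Substituting into the budget: x* = 8 + 1/3·(I − 8·p_x − 3·p_y)/p_x, and y* = 3 + 2/3·(…)/p_y.
Discretionary income = 86 − 8·4.16 − 3·11 = 19.72; x* = 8 + 1/3·19.72/4.16 = 9.5801; y* = 3 + 2/3·19.72/11 = 4.1952.
Expenditure on x: 4.16·9.5801 = 39.8533; share = 0.4634.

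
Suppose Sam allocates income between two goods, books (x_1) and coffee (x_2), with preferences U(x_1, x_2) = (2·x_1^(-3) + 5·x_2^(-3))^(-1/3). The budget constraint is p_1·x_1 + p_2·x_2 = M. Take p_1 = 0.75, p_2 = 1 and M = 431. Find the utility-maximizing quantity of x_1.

From the CES first-order condition, (2/5)·(x_2/x_1)^(4) = p_1/p_2.
Hence x_2/x_1 = ((5/2)·p_1/p_2)^(1/(4)), i.e. raised to the 0.25 power.
Substitute x_2 = (x_2/x_1)·x_1 into the budget: x_1* = M/(p_1 + p_2·(x_2/x_1)).
Numerically x_2/x_1 = 1.170174, so x_1* = 431/(0.75 + 1·1.170174) = 224.4589.

x_1* = 224.4589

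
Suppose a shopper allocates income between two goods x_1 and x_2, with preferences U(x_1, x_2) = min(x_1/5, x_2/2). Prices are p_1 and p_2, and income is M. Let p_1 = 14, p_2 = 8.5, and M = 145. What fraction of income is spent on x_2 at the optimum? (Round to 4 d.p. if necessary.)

With perfect complements, no substitution: consume in ratio x_1:x_2 = 5:2.
Budget: p_1·x_1 + p_2·(2/5)·x_1 = M, so (5·p_1 + 2·p_2)·x_1 = 5·M.
Demand: x_1*(p_1,p_2,M) = 5·M/(5·p_1 + 2·p_2), x_2* = 2·M/(5·p_1 + 2·p_2).
Here 5·14 + 2·8.5 = 87, giving x_1* = 8.3333 and x_2* = 3.3333.
Expenditure on x_2: 8.5·3.3333 = 28.3333; share = 0.1954.

share on x_2 = 0.1954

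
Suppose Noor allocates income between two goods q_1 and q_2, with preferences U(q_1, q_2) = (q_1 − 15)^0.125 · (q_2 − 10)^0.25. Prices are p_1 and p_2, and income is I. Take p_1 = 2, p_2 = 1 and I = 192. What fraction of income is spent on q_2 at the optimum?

Substituting into the budget: q_1* = 15 + 1/3·(I − 15·p_1 − 10·p_2)/p_1, and q_2* = 10 + 2/3·(…)/p_2.
Discretionary income = 192 − 15·2 − 10·1 = 152; q_1* = 15 + 1/3·152/2 = 40.3333; q_2* = 10 + 2/3·152/1 = 111.3333.
Expenditure on q_2: 1·111.3333 = 111.3333; share = 0.5799.

share on q_2 = 0.5799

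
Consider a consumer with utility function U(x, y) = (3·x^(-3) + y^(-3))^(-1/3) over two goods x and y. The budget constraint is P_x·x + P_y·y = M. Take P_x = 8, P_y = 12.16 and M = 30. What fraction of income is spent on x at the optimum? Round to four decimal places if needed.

MRS = MU_x/MU_y = 3·(y/x)^(4). Set equal to P_x/P_y.
Solve for the ratio: y/x = [(1/3)·P_x/P_y]^(0.25).
With the ratio pinned down, the budget gives x* = M/(P_x + P_y·(y/x)) and y* = (y/x)·x*.
Numerically y/x = 0.684319, so x* = 30/(8 + 12.16·0.684319) = 1.8381 and y* = 0.684319·1.8381 = 1.2578.
Expenditure on x: 8·1.8381 = 14.7047; share = 0.4902.

share on x = 0.4902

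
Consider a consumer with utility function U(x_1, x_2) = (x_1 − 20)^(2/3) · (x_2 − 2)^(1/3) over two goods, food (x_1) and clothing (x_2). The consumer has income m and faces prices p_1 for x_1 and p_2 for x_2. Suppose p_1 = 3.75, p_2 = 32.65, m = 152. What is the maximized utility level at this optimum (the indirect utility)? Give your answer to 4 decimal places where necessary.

This is Cobb-Douglas in (x_1−20, x_2−2): tangency gives 2/3·p_2·(x_2−2) = 1/3·p_1·(x_1−20).
After buying the subsistence bundle (20, 2), a share 2/3 of the remaining income goes to x_1: x_1* = 20 + 2/3·(m − 20p_1 − 2p_2)/p_1.
Discretionary income = 152 − 20·3.75 − 2·32.65 = 11.7; x_1* = 20 + 2/3·11.7/3.75 = 22.08; x_2* = 2 + 1/3·11.7/32.65 = 2.1194.
Utility at the optimum: U(22.08, 2.1194) = 0.8025.

V = 0.8025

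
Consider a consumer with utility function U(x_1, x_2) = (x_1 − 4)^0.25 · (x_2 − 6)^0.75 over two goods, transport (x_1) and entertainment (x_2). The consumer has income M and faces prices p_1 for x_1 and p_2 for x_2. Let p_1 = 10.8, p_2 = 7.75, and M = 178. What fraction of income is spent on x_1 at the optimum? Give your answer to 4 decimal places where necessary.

share on x_1 = 0.3667

MRS = (1/3)·(x_2−6)/(x_1−4). Tangency with p_1/p_2 gives x_2−6 = 3·(p_1/p_2)·(x_1−4).
After buying the subsistence bundle (4, 6), a share 0.25 of the remaining income goes to x_1: x_1* = 4 + 0.25·(M − 4p_1 − 6p_2)/p_1.
Discretionary income = 178 − 4·10.8 − 6·7.75 = 88.3; x_1* = 4 + 0.25·88.3/10.8 = 6.044; x_2* = 6 + 0.75·88.3/7.75 = 14.5452.
Expenditure on x_1: 10.8·6.044 = 65.275; share = 0.3667.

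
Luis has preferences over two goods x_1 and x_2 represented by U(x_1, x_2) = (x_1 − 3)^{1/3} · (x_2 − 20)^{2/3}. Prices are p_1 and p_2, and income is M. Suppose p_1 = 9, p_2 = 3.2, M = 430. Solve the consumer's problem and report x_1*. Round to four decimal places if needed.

This is Cobb-Douglas in (x_1−3, x_2−20): tangency gives 1/3·p_2·(x_2−20) = 2/3·p_1·(x_1−3).
After buying the subsistence bundle (3, 20), a share 1/3 of the remaining income goes to x_1: x_1* = 3 + 1/3·(M − 3p_1 − 20p_2)/p_1.
Discretionary income = 430 − 3·9 − 20·3.2 = 339; x_1* = 3 + 1/3·339/9 = 15.5556.

x_1* = 15.5556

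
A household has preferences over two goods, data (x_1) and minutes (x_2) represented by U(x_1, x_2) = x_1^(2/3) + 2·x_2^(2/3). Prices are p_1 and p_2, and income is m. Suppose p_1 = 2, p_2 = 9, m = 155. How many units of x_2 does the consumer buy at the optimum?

x_2* = 4.8771

With the ratio pinned down, the budget gives x_1* = m/(p_1 + p_2·(x_2/x_1)) and x_2* = (x_2/x_1)·x_1*.
Numerically x_2/x_1 = 0.087791, so x_1* = 155/(2 + 9·0.087791) = 55.5531 and x_2* = 0.087791·55.5531 = 4.8771.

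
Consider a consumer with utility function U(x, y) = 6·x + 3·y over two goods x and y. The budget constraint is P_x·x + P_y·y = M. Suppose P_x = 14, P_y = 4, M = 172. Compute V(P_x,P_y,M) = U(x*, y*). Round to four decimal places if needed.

y gives more utility per dollar, so spend all income on y: y* = M/P_y, x* = 0.
Numerically: x* = 0, y* = 43.
Utility at the optimum: U(0, 43) = 129.

V = 129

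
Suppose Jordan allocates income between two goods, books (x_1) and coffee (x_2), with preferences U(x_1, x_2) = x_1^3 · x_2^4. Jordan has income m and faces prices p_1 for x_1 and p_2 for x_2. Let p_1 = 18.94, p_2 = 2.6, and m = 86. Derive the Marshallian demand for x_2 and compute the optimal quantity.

MU_x_1/MU_x_2 = (3·x_2)/(4·x_1); tangency sets this equal to p_1/p_2.
So 3·p_2·x_2 = 4·p_1·x_1; combined with the budget, a share 3/7 of income goes to x_1.
Demand: x_1*(p_1,p_2,m) = 3/7·m/p_1 and x_2* = 4/7·m/p_2.
At p_1=18.94, p_2=2.6, m=86: x_2* = 4/7·86/2.6 = 18.9011.

x_2* = 18.9011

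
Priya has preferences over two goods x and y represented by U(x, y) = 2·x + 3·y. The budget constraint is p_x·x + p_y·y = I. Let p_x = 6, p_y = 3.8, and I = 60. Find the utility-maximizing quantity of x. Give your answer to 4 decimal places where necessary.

x* = 0

Linear utility — the consumer picks whichever good has higher MU/price: 2/6 = 0.3333 vs 3/3.8 = 0.7895.
y gives more utility per dollar, so spend all income on y: y* = I/p_y, x* = 0.
Numerically: x* = 0, y* = 15.7895.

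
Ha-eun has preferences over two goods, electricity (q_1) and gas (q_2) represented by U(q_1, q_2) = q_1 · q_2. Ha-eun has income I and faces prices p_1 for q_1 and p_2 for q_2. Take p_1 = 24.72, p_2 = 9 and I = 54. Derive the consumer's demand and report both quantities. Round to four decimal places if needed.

The MRS is q_2/q_1. Set MRS = p_1/p_2.
Rearranging, p_2·q_2 = p_1·q_1. Substituting into the budget gives p_1·q_1·(1 + 1) = I.
Demand: q_1*(p_1,p_2,I) = 0.5·I/p_1 and q_2* = 0.5·I/p_2.
At p_1=24.72, p_2=9, I=54: q_1* = 0.5·54/24.72 = 1.0922, q_2* = 3.

q_1* = 1.0922, q_2* = 3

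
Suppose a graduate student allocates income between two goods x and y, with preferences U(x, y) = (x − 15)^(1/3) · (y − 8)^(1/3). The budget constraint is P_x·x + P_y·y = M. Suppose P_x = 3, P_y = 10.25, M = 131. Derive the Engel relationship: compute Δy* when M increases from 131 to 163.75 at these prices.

This is Cobb-Douglas in (x−15, y−8): tangency gives 1/3·P_y·(y−8) = 1/3·P_x·(x−15).
After buying the subsistence bundle (15, 8), a share 0.5 of the remaining income goes to x: x* = 15 + 0.5·(M − 15P_x − 8P_y)/P_x.
Discretionary income = 131 − 15·3 − 8·10.25 = 4; y* = 8 + 0.5·4/10.25 = 8.1951.
At M' = 163.75: y* = 9.7927. Change: 9.7927 − 8.1951 = 1.5976.

Δy* = 1.5976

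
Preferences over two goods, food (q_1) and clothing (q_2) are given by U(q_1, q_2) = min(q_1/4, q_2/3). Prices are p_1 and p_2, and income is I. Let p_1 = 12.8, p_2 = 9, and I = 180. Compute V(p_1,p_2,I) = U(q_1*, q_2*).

With perfect complements, no substitution: consume in ratio q_1:q_2 = 4:3.
Budget: p_1·q_1 + p_2·(3/4)·q_1 = I, so (4·p_1 + 3·p_2)·q_1 = 4·I.
Demand: q_1*(p_1,p_2,I) = 4·I/(4·p_1 + 3·p_2), q_2* = 3·I/(4·p_1 + 3·p_2).
Here 4·12.8 + 3·9 = 78.2, giving q_1* = 9.2072 and q_2* = 6.9054.
Utility at the optimum: U(9.2072, 6.9054) = 2.3018.

V = 2.3018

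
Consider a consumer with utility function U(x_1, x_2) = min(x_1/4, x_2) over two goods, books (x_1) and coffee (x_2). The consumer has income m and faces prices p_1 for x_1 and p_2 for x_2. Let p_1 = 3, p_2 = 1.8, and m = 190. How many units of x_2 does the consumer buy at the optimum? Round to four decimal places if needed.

With perfect complements, no substitution: consume in ratio x_1:x_2 = 4:1.
Budget: p_1·x_1 + p_2·(1/4)·x_1 = m, so (4·p_1 + p_2)·x_1 = 4·m.
Demand: x_1*(p_1,p_2,m) = 4·m/(4·p_1 + p_2), x_2* = m/(4·p_1 + p_2).
Here 4·3 + 1.8 = 13.8, giving x_2* = 13.7681.

x_2* = 13.7681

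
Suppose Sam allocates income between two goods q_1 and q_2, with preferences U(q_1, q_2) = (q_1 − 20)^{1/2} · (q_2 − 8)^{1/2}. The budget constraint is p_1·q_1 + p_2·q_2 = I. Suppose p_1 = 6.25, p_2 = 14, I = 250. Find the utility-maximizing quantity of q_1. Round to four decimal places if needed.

q_1* = 21.04

MRS = (q_2−8)/(q_1−20). Tangency with p_1/p_2 gives q_2−8 = (p_1/p_2)·(q_1−20).
After buying the subsistence bundle (20, 8), a share 0.5 of the remaining income goes to q_1: q_1* = 20 + 0.5·(I − 20p_1 − 8p_2)/p_1.
Discretionary income = 250 − 20·6.25 − 8·14 = 13; q_1* = 20 + 0.5·13/6.25 = 21.04.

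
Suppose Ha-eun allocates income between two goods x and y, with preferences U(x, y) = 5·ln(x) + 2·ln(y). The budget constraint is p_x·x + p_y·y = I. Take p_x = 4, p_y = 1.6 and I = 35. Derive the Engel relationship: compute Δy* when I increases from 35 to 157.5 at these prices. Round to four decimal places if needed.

Δy* = 21.875

The MRS is (5/2)·y/x. Set MRS = p_x/p_y.
So 5·p_y·y = 2·p_x·x; combined with the budget, a share 5/7 of income goes to x.
Demand: x*(p_x,p_y,I) = 5/7·I/p_x and y* = 2/7·I/p_y.
At p_x=4, p_y=1.6, I=35: y* = 2/7·35/1.6 = 6.25.
At I' = 157.5: y* = 28.125. Change: 28.125 − 6.25 = 21.875.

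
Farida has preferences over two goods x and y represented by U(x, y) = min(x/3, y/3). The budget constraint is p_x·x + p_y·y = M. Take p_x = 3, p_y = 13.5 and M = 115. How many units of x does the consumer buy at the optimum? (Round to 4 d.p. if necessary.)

With perfect complements, no substitution: consume in ratio x:y = 3:3.
Budget: p_x·x + p_y·x = M, so (3·p_x + 3·p_y)·x = 3·M.
Demand: x*(p_x,p_y,M) = 3·M/(3·p_x + 3·p_y), y* = 3·M/(3·p_x + 3·p_y).
Here 3·3 + 3·13.5 = 49.5, giving x* = 6.9697.

x* = 6.9697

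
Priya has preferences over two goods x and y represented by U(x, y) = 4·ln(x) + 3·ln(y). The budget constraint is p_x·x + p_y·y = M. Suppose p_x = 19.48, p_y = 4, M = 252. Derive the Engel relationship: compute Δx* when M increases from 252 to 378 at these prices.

Δx* = 3.6961

The MRS is (4/3)·y/x. Set MRS = p_x/p_y.
So 4·p_y·y = 3·p_x·x; combined with the budget, a share 4/7 of income goes to x.
Demand: x*(p_x,p_y,M) = 4/7·M/p_x and y* = 3/7·M/p_y.
At p_x=19.48, p_y=4, M=252: x* = 4/7·252/19.48 = 7.3922.
At M' = 378: x* = 11.0883. Change: 11.0883 − 7.3922 = 3.6961.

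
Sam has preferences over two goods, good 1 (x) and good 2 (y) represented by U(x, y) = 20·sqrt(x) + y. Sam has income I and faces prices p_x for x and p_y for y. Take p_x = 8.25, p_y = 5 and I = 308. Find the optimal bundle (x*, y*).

Set MRS = p_x/p_y: 10·x^(−1/2) = p_x/p_y.
Solve: √x = 10·p_y/p_x, so x*(p_x,p_y) = (10·p_y/p_x)², and y* = (I − p_x·x*)/p_y.
Plugging in: x* = (10·5/8.25)² = 36.7309, y* = 0.9939.

x* = 36.7309, y* = 0.9939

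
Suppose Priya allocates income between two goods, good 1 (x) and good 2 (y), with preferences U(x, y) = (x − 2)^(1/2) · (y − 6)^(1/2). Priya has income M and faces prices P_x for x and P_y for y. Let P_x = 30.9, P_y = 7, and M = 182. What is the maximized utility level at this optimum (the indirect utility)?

V = 2.6586

Substituting into the budget: x* = 2 + 0.5·(M − 2·P_x − 6·P_y)/P_x, and y* = 6 + 0.5·(…)/P_y.
Discretionary income = 182 − 2·30.9 − 6·7 = 78.2; x* = 2 + 0.5·78.2/30.9 = 3.2654; y* = 6 + 0.5·78.2/7 = 11.5857.
Utility at the optimum: U(3.2654, 11.5857) = 2.6586.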